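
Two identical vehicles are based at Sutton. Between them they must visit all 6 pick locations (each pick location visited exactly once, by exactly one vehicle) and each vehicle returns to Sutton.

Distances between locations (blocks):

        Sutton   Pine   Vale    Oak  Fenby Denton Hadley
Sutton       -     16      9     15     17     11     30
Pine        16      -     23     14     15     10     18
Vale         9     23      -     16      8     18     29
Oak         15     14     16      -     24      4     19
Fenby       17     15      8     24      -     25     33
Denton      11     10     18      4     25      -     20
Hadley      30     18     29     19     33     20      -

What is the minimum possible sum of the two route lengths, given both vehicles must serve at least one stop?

102 blocks — the smallest possible combined total.

Check every non-empty split of the stops between the two vehicles; for each half take its own optimal tour:
  {Pine} + {Vale, Oak, Fenby, Denton, Hadley}: 32 + 84 = 116
  {Vale} + {Pine, Oak, Fenby, Denton, Hadley}: 18 + 84 = 102
  {Pine, Vale} + {Oak, Fenby, Denton, Hadley}: 48 + 84 = 132
  {Oak} + {Pine, Vale, Fenby, Denton, Hadley}: 30 + 81 = 111
  {Pine, Oak} + {Vale, Fenby, Denton, Hadley}: 45 + 81 = 126
  {Vale, Oak} + {Pine, Fenby, Denton, Hadley}: 40 + 81 = 121
  … (31 splits in total)
Best: vehicle 1 Sutton → Vale → Sutton = 18; vehicle 2 Sutton → Fenby → Pine → Hadley → Oak → Denton → Sutton = 84; combined 102.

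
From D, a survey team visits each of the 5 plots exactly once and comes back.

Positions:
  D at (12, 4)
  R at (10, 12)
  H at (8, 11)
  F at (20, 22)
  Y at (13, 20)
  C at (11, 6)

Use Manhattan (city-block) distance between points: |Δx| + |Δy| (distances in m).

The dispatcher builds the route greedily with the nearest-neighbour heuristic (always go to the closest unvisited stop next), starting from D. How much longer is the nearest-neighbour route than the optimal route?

From D: C=3, R=10, H=11, Y=17, F=26 → choose C (3).
From C: R=7, H=8, Y=16, F=25 → choose R (7).
From R: H=3, Y=11, F=20 → choose H (3).
From H: Y=14, F=23 → choose Y (14).
From Y: F=9 → choose F (9).
NN route D → C → R → H → Y → F → D costs 62.
Optimal: D → F → Y → R → H → C → D costs 60 (by enumerating all 60 distinct tours).
Excess = 62 − 60 = 2.

Excess over optimum: 2 m.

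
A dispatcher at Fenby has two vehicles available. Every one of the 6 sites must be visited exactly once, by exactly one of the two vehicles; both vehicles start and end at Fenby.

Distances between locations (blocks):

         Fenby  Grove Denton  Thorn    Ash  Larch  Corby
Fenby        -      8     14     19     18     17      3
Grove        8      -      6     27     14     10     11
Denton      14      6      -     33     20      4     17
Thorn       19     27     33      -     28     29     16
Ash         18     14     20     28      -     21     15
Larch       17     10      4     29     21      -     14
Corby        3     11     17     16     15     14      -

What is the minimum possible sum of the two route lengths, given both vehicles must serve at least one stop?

Minimum combined distance: 92 blocks.

There are 2^5 − 1 = 31 ways to divide the 6 stops into two non-empty groups. For each, the best each vehicle can do is its own shortest tour through its group:
  {Grove} + {Denton, Thorn, Ash, Larch, Corby}: 16 + 86 = 102
  {Denton} + {Grove, Thorn, Ash, Larch, Corby}: 28 + 86 = 114
  {Grove, Denton} + {Thorn, Ash, Larch, Corby}: 28 + 85 = 113
  {Thorn} + {Grove, Denton, Ash, Larch, Corby}: 38 + 57 = 95
  {Grove, Thorn} + {Denton, Ash, Larch, Corby}: 54 + 57 = 111
  {Denton, Thorn} + {Grove, Ash, Larch, Corby}: 66 + 57 = 123
  … (31 splits in total)
  {Grove, Denton, Thorn, Ash, Larch} + {Corby}: 86 + 6 = 92  ← best
Best: vehicle 1 Fenby → Grove → Denton → Larch → Ash → Thorn → Fenby = 86; vehicle 2 Fenby → Corby → Fenby = 6; combined 92.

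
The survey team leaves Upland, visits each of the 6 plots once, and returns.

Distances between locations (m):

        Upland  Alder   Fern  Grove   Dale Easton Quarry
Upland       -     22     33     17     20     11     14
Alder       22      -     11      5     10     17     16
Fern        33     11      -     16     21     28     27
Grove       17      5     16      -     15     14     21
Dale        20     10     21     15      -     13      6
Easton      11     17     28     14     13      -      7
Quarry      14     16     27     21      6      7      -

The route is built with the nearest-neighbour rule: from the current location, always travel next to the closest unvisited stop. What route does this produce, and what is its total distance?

Upland → [Easton:11 / Quarry:14 / Grove:17 / Dale:20 / Alder:22 / Fern:33] → Easton (11)
Easton → [Quarry:7 / Dale:13 / Grove:14 / Alder:17 / Fern:28] → Quarry (7)
Quarry → [Dale:6 / Alder:16 / Grove:21 / Fern:27] → Dale (6)
Dale → [Alder:10 / Grove:15 / Fern:21] → Alder (10)
Alder → [Grove:5 / Fern:11] → Grove (5)
Grove → [Fern:16] → Fern (16)
Return Fern→Upland: 33.
Total = 11 + 7 + 6 + 10 + 5 + 16 + 33 = 88.

Nearest-neighbour total = 88 m; route Upland → Easton → Quarry → Dale → Alder → Grove → Fern → Upland.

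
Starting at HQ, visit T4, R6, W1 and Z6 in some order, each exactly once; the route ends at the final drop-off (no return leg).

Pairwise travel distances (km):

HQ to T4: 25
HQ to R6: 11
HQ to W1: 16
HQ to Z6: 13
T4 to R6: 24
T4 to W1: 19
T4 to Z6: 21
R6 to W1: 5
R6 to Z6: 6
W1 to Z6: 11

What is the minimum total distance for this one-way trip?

There are 4! = 24 possible orderings.
HQ→T4→R6→W1→Z6: 25+24+5+11 = 65
HQ→T4→R6→Z6→W1: 25+24+6+11 = 66
HQ→T4→W1→R6→Z6: 25+19+5+6 = 55
HQ→T4→W1→Z6→R6: 25+19+11+6 = 61
HQ→T4→Z6→R6→W1: 25+21+6+5 = 57
HQ→T4→Z6→W1→R6: 25+21+11+5 = 62
HQ→R6→T4→W1→Z6: 11+24+19+11 = 65
HQ→R6→T4→Z6→W1: 11+24+21+11 = 67
HQ→R6→W1→T4→Z6: 11+5+19+21 = 56
HQ→R6→W1→Z6→T4: 11+5+11+21 = 48
HQ→R6→Z6→T4→W1: 11+6+21+19 = 57
HQ→R6→Z6→W1→T4: 11+6+11+19 = 47
HQ→W1→T4→R6→Z6: 16+19+24+6 = 65
HQ→W1→T4→Z6→R6: 16+19+21+6 = 62
… (10 more)
HQ→Z6→R6→W1→T4: 13+6+5+19 = 43  ← best
The minimum is 43.
One shortest path: HQ → Z6 → R6 → W1 → T4.

Shortest open route: 43 km.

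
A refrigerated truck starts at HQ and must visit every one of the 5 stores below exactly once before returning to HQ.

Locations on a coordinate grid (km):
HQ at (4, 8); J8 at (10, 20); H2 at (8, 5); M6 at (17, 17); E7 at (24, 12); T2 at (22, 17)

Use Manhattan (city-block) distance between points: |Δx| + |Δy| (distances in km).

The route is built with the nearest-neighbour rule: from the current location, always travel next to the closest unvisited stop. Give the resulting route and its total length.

HQ → [H2:7 / J8:18 / M6:22 / E7:24 / T2:27] → H2 (7)
H2 → [J8:17 / M6:21 / E7:23 / T2:26] → J8 (17)
J8 → [M6:10 / T2:15 / E7:22] → M6 (10)
M6 → [T2:5 / E7:12] → T2 (5)
T2 → [E7:7] → E7 (7)
Return E7→HQ: 24.
Total = 7 + 17 + 10 + 5 + 7 + 24 = 70.

Nearest-neighbour total = 70 km; route HQ → H2 → J8 → M6 → T2 → E7 → HQ.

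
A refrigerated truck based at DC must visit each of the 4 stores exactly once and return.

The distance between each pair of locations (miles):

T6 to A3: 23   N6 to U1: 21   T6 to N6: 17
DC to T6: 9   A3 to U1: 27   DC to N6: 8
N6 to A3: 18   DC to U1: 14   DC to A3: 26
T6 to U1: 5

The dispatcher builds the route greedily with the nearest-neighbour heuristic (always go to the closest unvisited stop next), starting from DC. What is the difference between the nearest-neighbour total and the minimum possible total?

DC: N6=8, T6=9, U1=14, A3=26 ⇒ N6
N6: T6=17, A3=18, U1=21 ⇒ T6
T6: U1=5, A3=23 ⇒ U1
U1: A3=27 ⇒ A3
NN route DC → N6 → T6 → U1 → A3 → DC costs 83.
Optimal: DC → T6 → U1 → A3 → N6 → DC costs 67 (by enumerating all 12 distinct tours).
Excess = 83 − 67 = 16.

16 miles longer than the optimal tour.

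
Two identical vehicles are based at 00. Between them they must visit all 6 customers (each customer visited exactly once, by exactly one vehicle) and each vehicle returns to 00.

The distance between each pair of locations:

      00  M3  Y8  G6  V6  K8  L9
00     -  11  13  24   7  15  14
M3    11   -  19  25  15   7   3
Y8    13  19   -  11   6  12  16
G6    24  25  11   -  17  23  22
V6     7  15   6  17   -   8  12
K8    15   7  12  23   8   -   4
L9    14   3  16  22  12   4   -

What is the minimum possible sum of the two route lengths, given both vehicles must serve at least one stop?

There are 2^5 − 1 = 31 ways to divide the 6 stops into two non-empty groups. For each, the best each vehicle can do is its own shortest tour through its group:
  {M3} + {Y8, G6, V6, K8, L9}: 22 + 65 = 87
  {Y8} + {M3, G6, V6, K8, L9}: 26 + 65 = 91
  {M3, Y8} + {G6, V6, K8, L9}: 43 + 65 = 108
  {G6} + {M3, Y8, V6, K8, L9}: 48 + 43 = 91
  {M3, G6} + {Y8, V6, K8, L9}: 60 + 43 = 103
  {Y8, G6} + {M3, V6, K8, L9}: 48 + 33 = 81
  … (31 splits in total)
  {V6} + {M3, Y8, G6, K8, L9}: 14 + 65 = 79  ← best
Best: vehicle 1 00 → V6 → 00 = 14; vehicle 2 00 → M3 → L9 → K8 → Y8 → G6 → 00 = 65; combined 79.

Minimum combined distance: 79.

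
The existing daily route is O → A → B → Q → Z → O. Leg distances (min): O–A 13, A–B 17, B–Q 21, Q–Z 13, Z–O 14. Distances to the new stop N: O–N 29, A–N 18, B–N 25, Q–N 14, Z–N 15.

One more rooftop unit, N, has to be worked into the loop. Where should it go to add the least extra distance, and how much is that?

Minimum extra distance: 16 min, inserting N between Q and Z.

Insertion cost between consecutive stops i–j is d(i,N) + d(N,j) − d(i,j):
  between O and A: 29 + 18 − 13 = 34
  between A and B: 18 + 25 − 17 = 26
  between B and Q: 25 + 14 − 21 = 18
  between Q and Z: 14 + 15 − 13 = 16
  between Z and O: 15 + 29 − 14 = 30
Cheapest insertion is between Q and Z, adding 16.
New total = 78 + 16 = 94.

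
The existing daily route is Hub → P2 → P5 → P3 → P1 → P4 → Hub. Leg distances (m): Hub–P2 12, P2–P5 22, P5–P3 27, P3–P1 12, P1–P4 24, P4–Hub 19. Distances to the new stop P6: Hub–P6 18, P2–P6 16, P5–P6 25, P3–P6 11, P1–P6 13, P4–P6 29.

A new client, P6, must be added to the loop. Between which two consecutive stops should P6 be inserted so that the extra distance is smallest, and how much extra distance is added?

Adding 9 m by placing P6 on the P5–P3 leg.

Insertion cost between consecutive stops i–j is d(i,P6) + d(P6,j) − d(i,j):
  between Hub and P2: 18 + 16 − 12 = 22
  between P2 and P5: 16 + 25 − 22 = 19
  between P5 and P3: 25 + 11 − 27 = 9
  between P3 and P1: 11 + 13 − 12 = 12
  between P1 and P4: 13 + 29 − 24 = 18
  between P4 and Hub: 29 + 18 − 19 = 28
Cheapest insertion is between P5 and P3, adding 9.
New total = 116 + 9 = 125.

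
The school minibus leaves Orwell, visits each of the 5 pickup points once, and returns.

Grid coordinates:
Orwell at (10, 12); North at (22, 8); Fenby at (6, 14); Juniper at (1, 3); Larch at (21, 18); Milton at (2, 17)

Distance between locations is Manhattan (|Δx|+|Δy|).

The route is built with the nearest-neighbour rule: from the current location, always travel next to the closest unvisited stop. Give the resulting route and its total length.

Nearest-neighbour total = 82; route Orwell → Fenby → Milton → Juniper → North → Larch → Orwell.

At Orwell the remaining stops are Fenby 6, Milton 13, North 16, Larch 17, Juniper 18; go to Fenby.
At Fenby the remaining stops are Milton 7, Juniper 16, Larch 19, North 22; go to Milton.
At Milton the remaining stops are Juniper 15, Larch 20, North 29; go to Juniper.
At Juniper the remaining stops are North 26, Larch 35; go to North.
At North the remaining stops are Larch 11; go to Larch.
Return Larch→Orwell: 17.
Total = 6 + 7 + 15 + 26 + 11 + 17 = 82.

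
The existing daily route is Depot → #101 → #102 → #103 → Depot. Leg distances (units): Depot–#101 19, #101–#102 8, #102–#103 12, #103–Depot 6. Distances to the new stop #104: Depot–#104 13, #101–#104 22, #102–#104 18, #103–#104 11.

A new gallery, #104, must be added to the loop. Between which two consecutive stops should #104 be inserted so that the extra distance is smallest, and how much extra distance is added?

Insertion cost between consecutive stops i–j is d(i,#104) + d(#104,j) − d(i,j):
  between Depot and #101: 13 + 22 − 19 = 16
  between #101 and #102: 22 + 18 − 8 = 32
  between #102 and #103: 18 + 11 − 12 = 17
  between #103 and Depot: 11 + 13 − 6 = 18
Cheapest insertion is between Depot and #101, adding 16.
New total = 45 + 16 = 61.

+16 — insert #104 between Depot and #101.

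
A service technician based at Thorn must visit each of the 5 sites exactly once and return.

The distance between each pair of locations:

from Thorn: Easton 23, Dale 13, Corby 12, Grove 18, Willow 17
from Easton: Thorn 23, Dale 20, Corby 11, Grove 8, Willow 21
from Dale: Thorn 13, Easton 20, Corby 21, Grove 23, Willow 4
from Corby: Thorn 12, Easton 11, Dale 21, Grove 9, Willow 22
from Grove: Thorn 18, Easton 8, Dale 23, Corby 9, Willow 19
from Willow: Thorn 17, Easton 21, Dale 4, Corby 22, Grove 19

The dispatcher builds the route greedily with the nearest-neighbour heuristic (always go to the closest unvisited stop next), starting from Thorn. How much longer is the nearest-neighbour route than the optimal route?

The nearest-neighbour route is 3 longer than optimal.

From Thorn: Corby=12, Dale=13, Willow=17, Grove=18, Easton=23 → choose Corby (12).
From Corby: Grove=9, Easton=11, Dale=21, Willow=22 → choose Grove (9).
From Grove: Easton=8, Willow=19, Dale=23 → choose Easton (8).
From Easton: Dale=20, Willow=21 → choose Dale (20).
From Dale: Willow=4 → choose Willow (4).
NN route Thorn → Corby → Grove → Easton → Dale → Willow → Thorn costs 70.
Optimal: Thorn → Dale → Willow → Easton → Grove → Corby → Thorn costs 67 (by enumerating all 60 distinct tours).
Excess = 70 − 67 = 3.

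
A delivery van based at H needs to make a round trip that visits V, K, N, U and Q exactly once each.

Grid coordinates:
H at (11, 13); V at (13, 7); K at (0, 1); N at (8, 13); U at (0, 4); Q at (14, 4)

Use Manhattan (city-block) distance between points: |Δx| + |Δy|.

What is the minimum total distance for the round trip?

There are 60 distinct closed tours to check (reversals are equivalent).
H → V → K → N → U → Q → H: 8+19+20+17+14+12 = 90
H → V → K → N → Q → U → H: 8+19+20+15+14+20 = 96
H → V → K → U → N → Q → H: 8+19+3+17+15+12 = 74
H → V → K → U → Q → N → H: 8+19+3+14+15+3 = 62
H → V → K → Q → N → U → H: 8+19+17+15+17+20 = 96
H → V → K → Q → U → N → H: 8+19+17+14+17+3 = 78
H → V → N → K → U → Q → H: 8+11+20+3+14+12 = 68
H → V → N → K → Q → U → H: 8+11+20+17+14+20 = 90
H → V → N → U → K → Q → H: 8+11+17+3+17+12 = 68
H → V → N → U → Q → K → H: 8+11+17+14+17+23 = 90
H → V → N → Q → K → U → H: 8+11+15+17+3+20 = 74
H → V → N → Q → U → K → H: 8+11+15+14+3+23 = 74
H → V → U → K → N → Q → H: 8+16+3+20+15+12 = 74
H → V → U → K → Q → N → H: 8+16+3+17+15+3 = 62
… (46 more)
H → V → Q → K → U → N → H: 8+4+17+3+17+3 = 52  ← best
The minimum is 52.
One optimal route: H → V → Q → K → U → N → H (or its reverse).

Minimum total distance: 52.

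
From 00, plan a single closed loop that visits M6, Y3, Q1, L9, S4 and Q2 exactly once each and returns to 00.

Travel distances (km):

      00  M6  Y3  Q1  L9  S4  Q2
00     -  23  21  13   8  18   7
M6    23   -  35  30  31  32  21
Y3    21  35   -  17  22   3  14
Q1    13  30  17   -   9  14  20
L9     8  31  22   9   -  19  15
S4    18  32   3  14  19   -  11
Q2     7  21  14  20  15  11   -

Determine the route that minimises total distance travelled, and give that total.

00→M6→Y3→Q1→L9→S4→Q2→00: 23+35+17+9+19+11+7 = 121
00→M6→Y3→Q1→L9→Q2→S4→00: 23+35+17+9+15+11+18 = 128
00→M6→Y3→Q1→S4→L9→Q2→00: 23+35+17+14+19+15+7 = 130
00→M6→Y3→Q1→S4→Q2→L9→00: 23+35+17+14+11+15+8 = 123
00→M6→Y3→Q1→Q2→L9→S4→00: 23+35+17+20+15+19+18 = 147
00→M6→Y3→Q1→Q2→S4→L9→00: 23+35+17+20+11+19+8 = 133
00→M6→Y3→L9→Q1→S4→Q2→00: 23+35+22+9+14+11+7 = 121
00→M6→Y3→L9→Q1→Q2→S4→00: 23+35+22+9+20+11+18 = 138
… (352 more)
00→M6→Q2→Y3→S4→Q1→L9→00: 23+21+14+3+14+9+8 = 92  ← best
The minimum is 92.
One optimal route: 00 → M6 → Q2 → Y3 → S4 → Q1 → L9 → 00 (or its reverse).

Minimum total distance: 92 km.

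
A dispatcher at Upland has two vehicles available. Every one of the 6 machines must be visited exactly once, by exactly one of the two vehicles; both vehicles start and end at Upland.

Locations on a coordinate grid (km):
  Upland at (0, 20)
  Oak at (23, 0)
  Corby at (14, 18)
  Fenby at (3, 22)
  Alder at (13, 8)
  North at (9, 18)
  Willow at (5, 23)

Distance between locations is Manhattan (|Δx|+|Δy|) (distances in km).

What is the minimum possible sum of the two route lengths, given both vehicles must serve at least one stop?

There are 2^5 − 1 = 31 ways to divide the 6 stops into two non-empty groups. For each, the best each vehicle can do is its own shortest tour through its group:
  {Oak} + {Corby, Fenby, Alder, North, Willow}: 86 + 58 = 144
  {Corby} + {Oak, Fenby, Alder, North, Willow}: 32 + 92 = 124
  {Oak, Corby} + {Fenby, Alder, North, Willow}: 86 + 56 = 142
  {Fenby} + {Oak, Corby, Alder, North, Willow}: 10 + 92 = 102
  {Oak, Fenby} + {Corby, Alder, North, Willow}: 90 + 58 = 148
  {Corby, Fenby} + {Oak, Alder, North, Willow}: 36 + 92 = 128
  … (31 splits in total)
Best: vehicle 1 Upland → Fenby → Upland = 10; vehicle 2 Upland → Corby → Oak → Alder → North → Willow → Upland = 92; combined 102.

Minimum combined distance: 102 km.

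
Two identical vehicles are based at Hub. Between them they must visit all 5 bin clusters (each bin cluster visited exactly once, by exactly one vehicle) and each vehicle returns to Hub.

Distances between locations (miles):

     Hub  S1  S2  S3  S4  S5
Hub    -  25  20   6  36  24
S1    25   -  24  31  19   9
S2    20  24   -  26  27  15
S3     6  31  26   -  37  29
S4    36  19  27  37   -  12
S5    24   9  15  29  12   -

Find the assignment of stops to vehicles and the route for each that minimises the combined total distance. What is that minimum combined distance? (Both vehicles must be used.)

There are 2^4 − 1 = 15 ways to divide the 5 stops into two non-empty groups. For each, the best each vehicle can do is its own shortest tour through its group:
  {S1} + {S2, S3, S4, S5}: 50 + 90 = 140
  {S2} + {S1, S3, S4, S5}: 40 + 89 = 129
  {S1, S2} + {S3, S4, S5}: 69 + 79 = 148
  {S3} + {S1, S2, S4, S5}: 12 + 91 = 103
  {S1, S3} + {S2, S4, S5}: 62 + 83 = 145
  {S2, S3} + {S1, S4, S5}: 52 + 80 = 132
  … (15 splits in total)
Best: vehicle 1 Hub → S3 → Hub = 12; vehicle 2 Hub → S1 → S4 → S5 → S2 → Hub = 91; combined 103.

Minimum combined distance: 103 miles.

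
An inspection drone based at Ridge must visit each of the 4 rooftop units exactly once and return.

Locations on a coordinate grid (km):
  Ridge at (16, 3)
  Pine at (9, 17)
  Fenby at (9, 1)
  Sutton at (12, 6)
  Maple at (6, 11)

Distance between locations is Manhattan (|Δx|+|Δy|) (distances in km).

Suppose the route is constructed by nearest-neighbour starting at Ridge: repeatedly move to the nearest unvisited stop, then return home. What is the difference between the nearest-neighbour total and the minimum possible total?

6 km longer than the optimal tour.

From Ridge: Sutton=7, Fenby=9, Maple=18, Pine=21 → choose Sutton (7).
From Sutton: Fenby=8, Maple=11, Pine=14 → choose Fenby (8).
From Fenby: Maple=13, Pine=16 → choose Maple (13).
From Maple: Pine=9 → choose Pine (9).
NN route Ridge → Sutton → Fenby → Maple → Pine → Ridge costs 58.
Optimal: Ridge → Fenby → Pine → Maple → Sutton → Ridge costs 52 (by enumerating all 12 distinct tours).
Excess = 58 − 52 = 6.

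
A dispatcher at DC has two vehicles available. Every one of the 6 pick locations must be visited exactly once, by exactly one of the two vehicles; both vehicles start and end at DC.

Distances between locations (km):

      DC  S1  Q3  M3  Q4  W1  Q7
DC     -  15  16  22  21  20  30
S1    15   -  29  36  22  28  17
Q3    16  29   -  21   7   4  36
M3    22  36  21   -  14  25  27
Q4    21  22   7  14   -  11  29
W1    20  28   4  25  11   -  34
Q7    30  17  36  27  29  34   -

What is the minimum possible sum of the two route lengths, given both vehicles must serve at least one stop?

Minimum combined distance: 129 km.

There are 2^5 − 1 = 31 ways to divide the 6 stops into two non-empty groups. For each, the best each vehicle can do is its own shortest tour through its group:
  {S1} + {Q3, M3, Q4, W1, Q7}: 30 + 102 = 132
  {Q3} + {S1, M3, Q4, W1, Q7}: 32 + 104 = 136
  {S1, Q3} + {M3, Q4, W1, Q7}: 60 + 102 = 162
  {M3} + {S1, Q3, Q4, W1, Q7}: 44 + 92 = 136
  {S1, M3} + {Q3, Q4, W1, Q7}: 73 + 90 = 163
  {Q3, M3} + {S1, Q4, W1, Q7}: 59 + 92 = 151
  … (31 splits in total)
  {Q3, M3, Q4, W1} + {S1, Q7}: 67 + 62 = 129  ← best
Best: vehicle 1 DC → Q3 → W1 → Q4 → M3 → DC = 67; vehicle 2 DC → S1 → Q7 → DC = 62; combined 129.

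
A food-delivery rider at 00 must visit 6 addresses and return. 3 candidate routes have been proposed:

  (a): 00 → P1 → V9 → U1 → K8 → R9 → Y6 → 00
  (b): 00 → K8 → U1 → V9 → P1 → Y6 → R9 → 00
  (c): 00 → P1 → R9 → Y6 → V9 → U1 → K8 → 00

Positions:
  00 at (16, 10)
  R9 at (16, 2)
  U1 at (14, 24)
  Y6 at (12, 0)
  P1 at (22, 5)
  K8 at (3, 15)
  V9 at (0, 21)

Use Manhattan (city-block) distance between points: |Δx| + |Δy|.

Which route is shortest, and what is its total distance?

114 — (c) is the shortest.

(a): 11 + 38 + 17 + 20 + 26 + 6 + 14 = 132
(b): 18 + 20 + 17 + 38 + 15 + 6 + 8 = 122
(c): 11 + 9 + 6 + 33 + 17 + 20 + 18 = 114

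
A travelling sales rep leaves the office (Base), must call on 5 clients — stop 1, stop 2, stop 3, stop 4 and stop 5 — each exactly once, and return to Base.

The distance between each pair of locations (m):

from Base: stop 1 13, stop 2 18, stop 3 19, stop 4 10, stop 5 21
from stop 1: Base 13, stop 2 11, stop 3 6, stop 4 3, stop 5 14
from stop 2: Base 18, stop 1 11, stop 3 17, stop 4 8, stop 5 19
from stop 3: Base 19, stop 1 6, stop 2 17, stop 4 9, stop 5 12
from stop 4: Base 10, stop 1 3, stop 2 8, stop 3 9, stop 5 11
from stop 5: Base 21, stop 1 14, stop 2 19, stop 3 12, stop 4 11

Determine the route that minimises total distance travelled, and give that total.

With 5 stops there are 5!/2 = 60 distinct round trips (a route and its reverse cost the same).
Base → stop 1 → stop 2 → stop 3 → stop 4 → stop 5 → Base: 13+11+17+9+11+21 = 82
Base → stop 1 → stop 2 → stop 3 → stop 5 → stop 4 → Base: 13+11+17+12+11+10 = 74
Base → stop 1 → stop 2 → stop 4 → stop 3 → stop 5 → Base: 13+11+8+9+12+21 = 74
Base → stop 1 → stop 2 → stop 4 → stop 5 → stop 3 → Base: 13+11+8+11+12+19 = 74
Base → stop 1 → stop 2 → stop 5 → stop 3 → stop 4 → Base: 13+11+19+12+9+10 = 74
Base → stop 1 → stop 2 → stop 5 → stop 4 → stop 3 → Base: 13+11+19+11+9+19 = 82
Base → stop 1 → stop 3 → stop 2 → stop 4 → stop 5 → Base: 13+6+17+8+11+21 = 76
Base → stop 1 → stop 3 → stop 2 → stop 5 → stop 4 → Base: 13+6+17+19+11+10 = 76
Base → stop 1 → stop 3 → stop 4 → stop 2 → stop 5 → Base: 13+6+9+8+19+21 = 76
Base → stop 1 → stop 3 → stop 4 → stop 5 → stop 2 → Base: 13+6+9+11+19+18 = 76
Base → stop 1 → stop 3 → stop 5 → stop 2 → stop 4 → Base: 13+6+12+19+8+10 = 68
Base → stop 1 → stop 3 → stop 5 → stop 4 → stop 2 → Base: 13+6+12+11+8+18 = 68
Base → stop 1 → stop 4 → stop 2 → stop 3 → stop 5 → Base: 13+3+8+17+12+21 = 74
Base → stop 1 → stop 4 → stop 2 → stop 5 → stop 3 → Base: 13+3+8+19+12+19 = 74
… (46 more)
The minimum is 68.
One optimal route: Base → stop 1 → stop 3 → stop 5 → stop 2 → stop 4 → Base (or its reverse).

Minimum total distance: 68 m.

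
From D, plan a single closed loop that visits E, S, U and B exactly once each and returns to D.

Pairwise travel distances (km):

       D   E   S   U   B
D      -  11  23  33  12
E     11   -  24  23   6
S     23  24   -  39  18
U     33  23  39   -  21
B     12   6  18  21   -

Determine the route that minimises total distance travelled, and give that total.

With 4 stops there are 4!/2 = 12 distinct round trips (a route and its reverse cost the same).
D → E → S → U → B → D: 11+24+39+21+12 = 107
D → E → S → B → U → D: 11+24+18+21+33 = 107
D → E → U → S → B → D: 11+23+39+18+12 = 103
D → E → U → B → S → D: 11+23+21+18+23 = 96
D → E → B → S → U → D: 11+6+18+39+33 = 107
D → E → B → U → S → D: 11+6+21+39+23 = 100
D → S → E → U → B → D: 23+24+23+21+12 = 103
D → S → E → B → U → D: 23+24+6+21+33 = 107
D → S → U → E → B → D: 23+39+23+6+12 = 103
D → S → B → E → U → D: 23+18+6+23+33 = 103
D → U → E → S → B → D: 33+23+24+18+12 = 110
D → U → S → E → B → D: 33+39+24+6+12 = 114
The minimum is 96.
One optimal route: D → E → U → B → S → D (or its reverse).

Minimum total distance: 96 km.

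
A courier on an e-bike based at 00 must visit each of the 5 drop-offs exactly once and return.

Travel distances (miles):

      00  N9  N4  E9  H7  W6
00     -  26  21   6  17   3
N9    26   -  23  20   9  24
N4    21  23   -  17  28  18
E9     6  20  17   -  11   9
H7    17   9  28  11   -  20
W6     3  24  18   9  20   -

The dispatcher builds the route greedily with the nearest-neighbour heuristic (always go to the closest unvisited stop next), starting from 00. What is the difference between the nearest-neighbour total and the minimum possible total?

6 miles longer than the optimal tour.

00: W6=3, E9=6, H7=17, N4=21, N9=26 ⇒ W6
W6: E9=9, N4=18, H7=20, N9=24 ⇒ E9
E9: H7=11, N4=17, N9=20 ⇒ H7
H7: N9=9, N4=28 ⇒ N9
N9: N4=23 ⇒ N4
NN route 00 → W6 → E9 → H7 → N9 → N4 → 00 costs 76.
Optimal: 00 → E9 → H7 → N9 → N4 → W6 → 00 costs 70 (by enumerating all 60 distinct tours).
Excess = 76 − 70 = 6.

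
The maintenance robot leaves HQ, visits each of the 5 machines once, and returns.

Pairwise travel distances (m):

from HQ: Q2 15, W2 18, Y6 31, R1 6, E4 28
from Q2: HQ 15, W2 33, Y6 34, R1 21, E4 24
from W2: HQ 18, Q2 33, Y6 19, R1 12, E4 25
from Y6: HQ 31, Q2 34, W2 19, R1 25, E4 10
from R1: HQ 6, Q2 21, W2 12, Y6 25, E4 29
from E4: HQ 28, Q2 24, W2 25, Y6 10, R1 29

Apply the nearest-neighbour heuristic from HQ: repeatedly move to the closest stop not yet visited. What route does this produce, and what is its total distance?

From HQ: distances to unvisited — R1=6, Q2=15, W2=18, E4=28, Y6=31. Nearest is R1 (6).
From R1: distances to unvisited — W2=12, Q2=21, Y6=25, E4=29. Nearest is W2 (12).
From W2: distances to unvisited — Y6=19, E4=25, Q2=33. Nearest is Y6 (19).
From Y6: distances to unvisited — E4=10, Q2=34. Nearest is E4 (10).
From E4: distances to unvisited — Q2=24. Nearest is Q2 (24).
Return Q2→HQ: 15.
Total = 6 + 12 + 19 + 10 + 24 + 15 = 86.

Total distance 86 m via the nearest-neighbour route HQ → R1 → W2 → Y6 → E4 → Q2 → HQ.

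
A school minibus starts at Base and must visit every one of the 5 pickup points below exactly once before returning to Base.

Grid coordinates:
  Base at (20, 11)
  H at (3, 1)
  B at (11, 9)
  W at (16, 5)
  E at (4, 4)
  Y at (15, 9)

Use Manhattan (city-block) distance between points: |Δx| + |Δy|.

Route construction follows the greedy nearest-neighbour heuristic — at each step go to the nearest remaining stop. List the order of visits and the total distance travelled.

Total distance 64 via the nearest-neighbour route Base → Y → B → W → E → H → Base.

At Base the remaining stops are Y 7, W 10, B 11, E 23, H 27; go to Y.
At Y the remaining stops are B 4, W 5, E 16, H 20; go to B.
At B the remaining stops are W 9, E 12, H 16; go to W.
At W the remaining stops are E 13, H 17; go to E.
At E the remaining stops are H 4; go to H.
Return H→Base: 27.
Total = 7 + 4 + 9 + 13 + 4 + 27 = 64.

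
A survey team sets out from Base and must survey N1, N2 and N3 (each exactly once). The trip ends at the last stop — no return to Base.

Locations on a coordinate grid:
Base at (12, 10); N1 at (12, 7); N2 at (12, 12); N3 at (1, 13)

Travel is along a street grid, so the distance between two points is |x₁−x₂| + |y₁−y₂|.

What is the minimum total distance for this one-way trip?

There are 3! = 6 possible orderings.
Base - N1 - N2 - N3: 3+5+12 = 20
Base - N1 - N3 - N2: 3+17+12 = 32
Base - N2 - N1 - N3: 2+5+17 = 24
Base - N2 - N3 - N1: 2+12+17 = 31
Base - N3 - N1 - N2: 14+17+5 = 36
Base - N3 - N2 - N1: 14+12+5 = 31
The minimum is 20.
One shortest path: Base → N1 → N2 → N3.

20 — the minimum one-way total.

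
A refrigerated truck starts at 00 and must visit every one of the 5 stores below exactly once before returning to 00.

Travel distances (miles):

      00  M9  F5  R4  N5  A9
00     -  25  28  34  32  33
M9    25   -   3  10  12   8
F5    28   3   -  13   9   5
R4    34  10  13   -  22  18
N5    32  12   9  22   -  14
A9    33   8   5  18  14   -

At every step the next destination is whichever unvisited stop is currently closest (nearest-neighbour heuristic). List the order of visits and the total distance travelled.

00 → [M9:25 / F5:28 / N5:32 / A9:33 / R4:34] → M9 (25)
M9 → [F5:3 / A9:8 / R4:10 / N5:12] → F5 (3)
F5 → [A9:5 / N5:9 / R4:13] → A9 (5)
A9 → [N5:14 / R4:18] → N5 (14)
N5 → [R4:22] → R4 (22)
Return R4→00: 34.
Total = 25 + 3 + 5 + 14 + 22 + 34 = 103.

Total distance 103 miles via the nearest-neighbour route 00 → M9 → F5 → A9 → N5 → R4 → 00.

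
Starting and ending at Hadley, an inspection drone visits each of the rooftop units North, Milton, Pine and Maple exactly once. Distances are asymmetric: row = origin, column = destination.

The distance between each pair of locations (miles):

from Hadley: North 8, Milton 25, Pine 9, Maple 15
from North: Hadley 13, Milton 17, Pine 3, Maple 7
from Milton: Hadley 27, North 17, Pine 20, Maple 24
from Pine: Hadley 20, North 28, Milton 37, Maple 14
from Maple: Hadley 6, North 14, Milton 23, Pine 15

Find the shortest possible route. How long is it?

Hadley - North - Milton - Pine - Maple - Hadley: 8+17+20+14+6 = 65
Hadley - North - Milton - Maple - Pine - Hadley: 8+17+24+15+20 = 84
Hadley - North - Pine - Milton - Maple - Hadley: 8+3+37+24+6 = 78
Hadley - North - Pine - Maple - Milton - Hadley: 8+3+14+23+27 = 75
Hadley - North - Maple - Milton - Pine - Hadley: 8+7+23+20+20 = 78
Hadley - North - Maple - Pine - Milton - Hadley: 8+7+15+37+27 = 94
Hadley - Milton - North - Pine - Maple - Hadley: 25+17+3+14+6 = 65
Hadley - Milton - North - Maple - Pine - Hadley: 25+17+7+15+20 = 84
Hadley - Milton - Pine - North - Maple - Hadley: 25+20+28+7+6 = 86
Hadley - Milton - Pine - Maple - North - Hadley: 25+20+14+14+13 = 86
Hadley - Milton - Maple - North - Pine - Hadley: 25+24+14+3+20 = 86
Hadley - Milton - Maple - Pine - North - Hadley: 25+24+15+28+13 = 105
Hadley - Pine - North - Milton - Maple - Hadley: 9+28+17+24+6 = 84
Hadley - Pine - North - Maple - Milton - Hadley: 9+28+7+23+27 = 94
… (10 more)
The minimum is 65.
One optimal route: Hadley → North → Milton → Pine → Maple → Hadley.

Shortest round trip = 65 miles.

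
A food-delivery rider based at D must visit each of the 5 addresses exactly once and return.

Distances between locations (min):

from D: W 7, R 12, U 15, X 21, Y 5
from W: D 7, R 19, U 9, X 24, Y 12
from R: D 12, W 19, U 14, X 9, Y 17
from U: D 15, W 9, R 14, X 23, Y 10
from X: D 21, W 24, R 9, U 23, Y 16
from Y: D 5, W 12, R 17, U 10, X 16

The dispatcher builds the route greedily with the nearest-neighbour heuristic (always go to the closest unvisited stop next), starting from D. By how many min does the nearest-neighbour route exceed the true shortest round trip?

D: Y=5, W=7, R=12, U=15, X=21 ⇒ Y
Y: U=10, W=12, X=16, R=17 ⇒ U
U: W=9, R=14, X=23 ⇒ W
W: R=19, X=24 ⇒ R
R: X=9 ⇒ X
NN route D → Y → U → W → R → X → D costs 73.
Optimal: D → W → U → R → X → Y → D costs 60 (by enumerating all 60 distinct tours).
Excess = 73 − 60 = 13.

The nearest-neighbour route is 13 min longer than optimal.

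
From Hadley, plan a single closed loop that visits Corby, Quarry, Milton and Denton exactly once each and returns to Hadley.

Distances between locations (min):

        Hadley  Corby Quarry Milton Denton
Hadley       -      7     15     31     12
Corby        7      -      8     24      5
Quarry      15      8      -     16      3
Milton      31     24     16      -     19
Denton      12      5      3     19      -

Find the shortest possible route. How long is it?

Hadley → Corby → Quarry → Milton → Denton → Hadley: 7+8+16+19+12 = 62
Hadley → Corby → Quarry → Denton → Milton → Hadley: 7+8+3+19+31 = 68
Hadley → Corby → Milton → Quarry → Denton → Hadley: 7+24+16+3+12 = 62
Hadley → Corby → Milton → Denton → Quarry → Hadley: 7+24+19+3+15 = 68
Hadley → Corby → Denton → Quarry → Milton → Hadley: 7+5+3+16+31 = 62
Hadley → Corby → Denton → Milton → Quarry → Hadley: 7+5+19+16+15 = 62
Hadley → Quarry → Corby → Milton → Denton → Hadley: 15+8+24+19+12 = 78
Hadley → Quarry → Corby → Denton → Milton → Hadley: 15+8+5+19+31 = 78
Hadley → Quarry → Milton → Corby → Denton → Hadley: 15+16+24+5+12 = 72
Hadley → Quarry → Denton → Corby → Milton → Hadley: 15+3+5+24+31 = 78
Hadley → Milton → Corby → Quarry → Denton → Hadley: 31+24+8+3+12 = 78
Hadley → Milton → Quarry → Corby → Denton → Hadley: 31+16+8+5+12 = 72
The minimum is 62.
One optimal route: Hadley → Corby → Quarry → Milton → Denton → Hadley (or its reverse).

62 min — the shortest possible round trip.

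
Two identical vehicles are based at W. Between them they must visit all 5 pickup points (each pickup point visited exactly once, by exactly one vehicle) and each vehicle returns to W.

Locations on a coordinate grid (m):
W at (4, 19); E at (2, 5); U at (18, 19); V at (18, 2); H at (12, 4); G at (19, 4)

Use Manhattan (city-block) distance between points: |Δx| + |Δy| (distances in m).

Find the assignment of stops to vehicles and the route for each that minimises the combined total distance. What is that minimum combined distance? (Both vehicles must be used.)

96 m — the smallest possible combined total.

Check every non-empty split of the stops between the two vehicles; for each half take its own optimal tour:
  {E} + {U, V, H, G}: 32 + 64 = 96
  {U} + {E, V, H, G}: 28 + 68 = 96
  {E, U} + {V, H, G}: 60 + 64 = 124
  {V} + {E, U, H, G}: 62 + 64 = 126
  {E, V} + {U, H, G}: 66 + 60 = 126
  {U, V} + {E, H, G}: 62 + 64 = 126
  … (15 splits in total)
Best: vehicle 1 W → E → W = 32; vehicle 2 W → U → V → G → H → W = 64; combined 96.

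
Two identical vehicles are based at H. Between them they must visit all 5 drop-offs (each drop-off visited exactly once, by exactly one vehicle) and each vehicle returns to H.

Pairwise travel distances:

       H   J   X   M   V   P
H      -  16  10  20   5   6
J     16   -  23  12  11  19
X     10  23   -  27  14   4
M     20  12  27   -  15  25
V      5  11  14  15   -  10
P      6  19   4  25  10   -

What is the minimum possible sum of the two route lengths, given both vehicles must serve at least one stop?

Check every non-empty split of the stops between the two vehicles; for each half take its own optimal tour:
  {J} + {X, M, V, P}: 32 + 57 = 89
  {X} + {J, M, V, P}: 20 + 57 = 77
  {J, X} + {M, V, P}: 49 + 51 = 100
  {M} + {J, X, V, P}: 40 + 49 = 89
  {J, M} + {X, V, P}: 48 + 29 = 77
  {X, M} + {J, V, P}: 57 + 41 = 98
  … (15 splits in total)
  {J, M, V} + {X, P}: 48 + 20 = 68  ← best
Best: vehicle 1 H → J → M → V → H = 48; vehicle 2 H → X → P → H = 20; combined 68.

Minimum combined distance: 68.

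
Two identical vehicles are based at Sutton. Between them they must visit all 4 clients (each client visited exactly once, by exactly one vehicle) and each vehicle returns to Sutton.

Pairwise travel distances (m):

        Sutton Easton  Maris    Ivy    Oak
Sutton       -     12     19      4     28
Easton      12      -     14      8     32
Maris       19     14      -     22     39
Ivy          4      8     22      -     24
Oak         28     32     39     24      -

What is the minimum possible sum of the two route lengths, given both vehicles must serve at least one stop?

Minimum combined distance: 101 m.

Try each way of splitting the stops between the two vehicles (each non-empty) and, for each split, find the best tour for each vehicle:
  {Easton} + {Maris, Ivy, Oak}: 24 + 86 = 110
  {Maris} + {Easton, Ivy, Oak}: 38 + 72 = 110
  {Easton, Maris} + {Ivy, Oak}: 45 + 56 = 101
  {Ivy} + {Easton, Maris, Oak}: 8 + 93 = 101
  {Easton, Ivy} + {Maris, Oak}: 24 + 86 = 110
  {Maris, Ivy} + {Easton, Oak}: 45 + 72 = 117
  … (7 splits in total)
Best: vehicle 1 Sutton → Easton → Maris → Sutton = 45; vehicle 2 Sutton → Ivy → Oak → Sutton = 56; combined 101.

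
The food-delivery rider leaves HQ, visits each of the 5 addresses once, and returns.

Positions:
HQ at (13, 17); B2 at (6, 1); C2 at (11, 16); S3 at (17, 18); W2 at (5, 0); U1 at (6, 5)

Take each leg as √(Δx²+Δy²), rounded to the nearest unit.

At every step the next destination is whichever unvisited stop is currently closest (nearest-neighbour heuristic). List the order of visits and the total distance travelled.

From HQ: distances to unvisited — C2=2, S3=4, U1=14, B2=17, W2=19. Nearest is C2 (2).
From C2: distances to unvisited — S3=6, U1=12, B2=16, W2=17. Nearest is S3 (6).
From S3: distances to unvisited — U1=17, B2=20, W2=22. Nearest is U1 (17).
From U1: distances to unvisited — B2=4, W2=5. Nearest is B2 (4).
From B2: distances to unvisited — W2=1. Nearest is W2 (1).
Return W2→HQ: 19.
Total = 2 + 6 + 17 + 4 + 1 + 19 = 49.

Total distance 49 via the nearest-neighbour route HQ → C2 → S3 → U1 → B2 → W2 → HQ.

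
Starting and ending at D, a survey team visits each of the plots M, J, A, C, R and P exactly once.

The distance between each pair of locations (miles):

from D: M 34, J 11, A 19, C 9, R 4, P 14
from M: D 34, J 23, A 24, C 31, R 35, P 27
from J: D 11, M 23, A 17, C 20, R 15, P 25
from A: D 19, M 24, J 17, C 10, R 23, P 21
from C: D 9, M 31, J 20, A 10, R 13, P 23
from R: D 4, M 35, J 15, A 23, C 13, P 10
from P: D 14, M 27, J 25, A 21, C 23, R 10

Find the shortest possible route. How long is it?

There are 360 distinct closed tours to check (reversals are equivalent).
D - M - J - A - C - R - P - D: 34+23+17+10+13+10+14 = 121
D - M - J - A - C - P - R - D: 34+23+17+10+23+10+4 = 121
D - M - J - A - R - C - P - D: 34+23+17+23+13+23+14 = 147
D - M - J - A - R - P - C - D: 34+23+17+23+10+23+9 = 139
D - M - J - A - P - C - R - D: 34+23+17+21+23+13+4 = 135
D - M - J - A - P - R - C - D: 34+23+17+21+10+13+9 = 127
D - M - J - C - A - R - P - D: 34+23+20+10+23+10+14 = 134
D - M - J - C - A - P - R - D: 34+23+20+10+21+10+4 = 122
… (352 more)
D - C - A - J - M - P - R - D: 9+10+17+23+27+10+4 = 100  ← best
The minimum is 100.
One optimal route: D → C → A → J → M → P → R → D (or its reverse).

Minimum total distance: 100 miles.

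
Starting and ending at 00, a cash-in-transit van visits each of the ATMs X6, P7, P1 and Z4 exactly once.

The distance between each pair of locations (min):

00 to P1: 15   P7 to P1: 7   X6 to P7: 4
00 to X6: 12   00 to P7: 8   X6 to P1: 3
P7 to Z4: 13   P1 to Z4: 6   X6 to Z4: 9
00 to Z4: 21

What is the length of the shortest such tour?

Shortest round trip = 42 min.

00→X6→P7→P1→Z4→00: 12+4+7+6+21 = 50
00→X6→P7→Z4→P1→00: 12+4+13+6+15 = 50
00→X6→P1→P7→Z4→00: 12+3+7+13+21 = 56
00→X6→P1→Z4→P7→00: 12+3+6+13+8 = 42
00→X6→Z4→P7→P1→00: 12+9+13+7+15 = 56
00→X6→Z4→P1→P7→00: 12+9+6+7+8 = 42
00→P7→X6→P1→Z4→00: 8+4+3+6+21 = 42
00→P7→X6→Z4→P1→00: 8+4+9+6+15 = 42
00→P7→P1→X6→Z4→00: 8+7+3+9+21 = 48
00→P7→Z4→X6→P1→00: 8+13+9+3+15 = 48
00→P1→X6→P7→Z4→00: 15+3+4+13+21 = 56
00→P1→P7→X6→Z4→00: 15+7+4+9+21 = 56
The minimum is 42.
One optimal route: 00 → X6 → P1 → Z4 → P7 → 00 (or its reverse).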